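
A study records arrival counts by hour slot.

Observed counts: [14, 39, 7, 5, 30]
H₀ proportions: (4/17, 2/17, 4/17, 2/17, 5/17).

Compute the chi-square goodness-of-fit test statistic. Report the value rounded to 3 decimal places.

n = 95; E_i = n·p_i = [22.35, 11.18, 22.35, 11.18, 27.94]
χ² = (14−22.35)²/22.35 + (39−11.18)²/11.18 + (7−22.35)²/22.35 + (5−11.18)²/11.18 + (30−27.94)²/27.94 = 86.4974
df = 4

test statistic = 86.497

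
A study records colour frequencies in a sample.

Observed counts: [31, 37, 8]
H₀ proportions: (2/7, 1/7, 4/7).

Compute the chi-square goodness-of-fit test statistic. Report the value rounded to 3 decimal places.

test statistic = 95.822

n = 76; E_i = n·p_i = [21.71, 10.86, 43.43]
χ² = (31−21.71)²/21.71 + (37−10.86)²/10.86 + (8−43.43)²/43.43 = 95.8224
df = 2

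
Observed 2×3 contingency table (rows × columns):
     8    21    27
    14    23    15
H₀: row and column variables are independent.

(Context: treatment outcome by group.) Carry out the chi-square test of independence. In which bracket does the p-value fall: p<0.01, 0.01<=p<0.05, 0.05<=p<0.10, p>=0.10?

Row totals [56, 52], col totals [22, 44, 42], n=108
χ² = (8−11.41)²/11.41 + (21−22.81)²/22.81 + (27−21.78)²/21.78 + (14−10.59)²/10.59 + (23−21.19)²/21.19 + (15−20.22)²/20.22 = 5.0146
df = 2
p-value (upper-tail) = 0.08149
→ bracket: 0.05<=p<0.10

p-value bracket: 0.05<=p<0.10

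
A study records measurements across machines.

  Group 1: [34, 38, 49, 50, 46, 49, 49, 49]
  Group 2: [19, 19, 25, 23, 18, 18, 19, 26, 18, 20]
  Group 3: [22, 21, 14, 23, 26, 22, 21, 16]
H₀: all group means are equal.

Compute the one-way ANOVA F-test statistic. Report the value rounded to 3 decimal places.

Group means [45.50, 20.50, 20.62], grand mean 28.231
SSB = Σnᵢ(x̄ᵢ−x̄)² = 3446.240; SSW = ΣΣ(x−x̄ᵢ)² = 444.375
MSB = 3446.240/2 = 1723.1202; MSW = 444.375/23 = 19.3207
F = MSB/MSW = 89.1854
df = (2, 23)

test statistic = 89.185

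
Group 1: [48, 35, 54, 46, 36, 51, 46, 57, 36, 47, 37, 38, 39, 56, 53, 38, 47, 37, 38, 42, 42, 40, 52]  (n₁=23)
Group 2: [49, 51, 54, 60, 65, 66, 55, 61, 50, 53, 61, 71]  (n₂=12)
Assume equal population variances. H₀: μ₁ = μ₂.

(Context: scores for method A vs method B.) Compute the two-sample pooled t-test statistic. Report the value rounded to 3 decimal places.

x̄₁=44.130, s₁=7.111, n₁=23
x̄₂=58.000, s₂=7.058, n₂=12
s_p² = [22·7.111² + 11·7.058²]/33 = 50.3215
SE = √(s_p²·(1/23+1/12)) = 2.5261
t = (44.130−58.000)/2.5261 = -5.4904
df = 33

test statistic = -5.490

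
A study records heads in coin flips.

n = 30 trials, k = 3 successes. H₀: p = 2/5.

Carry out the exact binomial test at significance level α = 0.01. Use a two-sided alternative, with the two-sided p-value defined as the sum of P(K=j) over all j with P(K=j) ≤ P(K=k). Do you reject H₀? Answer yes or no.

Exact binomial: n=30, k=3, p₀=2/5=0.4000
P(X=j) = C(n,j)·p₀^j·(1−p₀)^(n−j); p = Σ P(X=j) over j with P(X=j) ≤ P(X=3)
p-value (two-sided) = 0.00054
At α=0.01: p < α → reject H₀

reject H₀: yes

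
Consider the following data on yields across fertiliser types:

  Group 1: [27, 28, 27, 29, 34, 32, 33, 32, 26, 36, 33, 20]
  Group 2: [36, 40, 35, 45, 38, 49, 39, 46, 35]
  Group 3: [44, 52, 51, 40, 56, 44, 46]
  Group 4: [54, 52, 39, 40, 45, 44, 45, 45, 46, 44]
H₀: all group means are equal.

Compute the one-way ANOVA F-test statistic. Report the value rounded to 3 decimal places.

Group means [29.75, 40.33, 47.57, 45.40], grand mean 39.658
SSB = Σnᵢ(x̄ᵢ−x̄)² = 1950.188; SSW = ΣΣ(x−x̄ᵢ)² = 808.364
MSB = 1950.188/3 = 650.0628; MSW = 808.364/34 = 23.7754
F = MSB/MSW = 27.3418
df = (3, 34)

test statistic = 27.342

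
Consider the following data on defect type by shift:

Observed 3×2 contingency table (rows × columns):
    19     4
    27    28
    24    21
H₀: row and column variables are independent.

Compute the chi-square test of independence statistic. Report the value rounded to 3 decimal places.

Row totals [23, 55, 45], col totals [70, 53], n=123
χ² = (19−13.09)²/13.09 + (4−9.91)²/9.91 + (27−31.30)²/31.30 + (28−23.70)²/23.70 + (24−25.61)²/25.61 + (21−19.39)²/19.39 = 7.8002
df = 2

test statistic = 7.800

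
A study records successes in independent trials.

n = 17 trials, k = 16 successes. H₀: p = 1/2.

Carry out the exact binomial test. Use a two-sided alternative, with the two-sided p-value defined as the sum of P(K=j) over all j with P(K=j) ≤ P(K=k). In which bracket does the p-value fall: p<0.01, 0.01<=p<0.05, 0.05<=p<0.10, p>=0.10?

p-value bracket: p<0.01

Exact binomial: n=17, k=16, p₀=1/2=0.5000
P(X=j) = C(n,j)·p₀^j·(1−p₀)^(n−j); p = Σ P(X=j) over j with P(X=j) ≤ P(X=16)
p-value (two-sided) = 0.00027
→ bracket: p<0.01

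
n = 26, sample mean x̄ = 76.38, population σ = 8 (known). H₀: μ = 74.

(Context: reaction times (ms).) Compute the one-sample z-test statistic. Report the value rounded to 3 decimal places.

test statistic = 1.517

SE = σ/√n = 8/√26 = 1.5689
z = (x̄−μ₀)/SE = (76.38−74)/1.5689 = 1.5170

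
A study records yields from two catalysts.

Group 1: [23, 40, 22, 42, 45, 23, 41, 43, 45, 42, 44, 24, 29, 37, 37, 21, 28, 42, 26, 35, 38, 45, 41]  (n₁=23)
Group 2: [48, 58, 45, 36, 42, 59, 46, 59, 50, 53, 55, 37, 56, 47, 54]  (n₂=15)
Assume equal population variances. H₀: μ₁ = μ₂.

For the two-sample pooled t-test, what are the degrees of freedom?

df = n₁ + n₂ − 2 = 23 + 15 − 2 = 36

degrees of freedom = 36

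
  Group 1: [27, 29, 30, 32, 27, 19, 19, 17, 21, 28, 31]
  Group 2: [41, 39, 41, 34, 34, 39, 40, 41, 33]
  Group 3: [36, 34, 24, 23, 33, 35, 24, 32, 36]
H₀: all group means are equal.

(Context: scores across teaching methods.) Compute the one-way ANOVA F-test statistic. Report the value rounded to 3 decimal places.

Group means [25.45, 38.00, 30.78], grand mean 31.000
SSB = Σnᵢ(x̄ᵢ−x̄)² = 779.717; SSW = ΣΣ(x−x̄ᵢ)² = 624.283
MSB = 779.717/2 = 389.8586; MSW = 624.283/26 = 24.0109
F = MSB/MSW = 16.2367
df = (2, 26)

test statistic = 16.237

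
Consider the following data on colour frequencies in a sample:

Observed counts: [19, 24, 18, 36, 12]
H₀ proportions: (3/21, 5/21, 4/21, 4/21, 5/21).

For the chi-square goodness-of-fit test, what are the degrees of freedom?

df = k − 1 = 5 − 1 = 4

degrees of freedom = 4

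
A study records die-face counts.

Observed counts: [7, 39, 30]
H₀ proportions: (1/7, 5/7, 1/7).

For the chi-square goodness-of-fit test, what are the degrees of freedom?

degrees of freedom = 2

df = k − 1 = 3 − 1 = 2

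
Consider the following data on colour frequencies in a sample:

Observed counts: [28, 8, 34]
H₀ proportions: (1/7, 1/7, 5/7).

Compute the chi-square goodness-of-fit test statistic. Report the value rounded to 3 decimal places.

test statistic = 37.920

n = 70; E_i = n·p_i = [10.00, 10.00, 50.00]
χ² = (28−10.00)²/10.00 + (8−10.00)²/10.00 + (34−50.00)²/50.00 = 37.9200
df = 2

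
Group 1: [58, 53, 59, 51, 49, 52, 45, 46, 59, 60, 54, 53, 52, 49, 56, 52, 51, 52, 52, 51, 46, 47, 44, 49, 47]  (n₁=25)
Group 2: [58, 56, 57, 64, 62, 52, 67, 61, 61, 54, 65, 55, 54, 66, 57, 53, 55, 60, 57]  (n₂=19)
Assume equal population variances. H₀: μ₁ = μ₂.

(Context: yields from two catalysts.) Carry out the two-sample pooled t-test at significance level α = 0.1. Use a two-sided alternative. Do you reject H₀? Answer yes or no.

reject H₀: yes

x̄₁=51.480, s₁=4.464, n₁=25
x̄₂=58.632, s₂=4.585, n₂=19
s_p² = [24·4.464² + 18·4.585²]/42 = 20.3967
SE = √(s_p²·(1/25+1/19)) = 1.3745
t = (51.480−58.632)/1.3745 = -5.2029
df = 42
p-value (two-sided) = 0.00001
At α=0.1: p < α → reject H₀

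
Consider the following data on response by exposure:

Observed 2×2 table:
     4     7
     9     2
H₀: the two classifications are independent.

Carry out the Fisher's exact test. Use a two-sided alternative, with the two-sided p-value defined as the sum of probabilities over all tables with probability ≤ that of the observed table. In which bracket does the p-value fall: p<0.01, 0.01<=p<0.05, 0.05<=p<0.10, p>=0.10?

Margins: r₁=11, r₂=11, c₁=13, c₂=9, n=22
p_obs = C(11,4)·C(11,9)/C(22,13); sum pmf over tables with pmf ≤ p_obs
p-value (two-sided) = 0.08050
→ bracket: 0.05<=p<0.10

p-value bracket: 0.05<=p<0.10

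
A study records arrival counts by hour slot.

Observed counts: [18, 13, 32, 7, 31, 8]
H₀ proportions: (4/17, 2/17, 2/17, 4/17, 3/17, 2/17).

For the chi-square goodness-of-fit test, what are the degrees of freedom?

degrees of freedom = 5

df = k − 1 = 6 − 1 = 5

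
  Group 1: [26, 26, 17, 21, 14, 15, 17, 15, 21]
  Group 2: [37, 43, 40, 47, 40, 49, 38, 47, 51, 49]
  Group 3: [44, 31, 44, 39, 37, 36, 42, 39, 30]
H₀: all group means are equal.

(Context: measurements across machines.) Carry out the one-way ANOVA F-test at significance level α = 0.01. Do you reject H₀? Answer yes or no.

reject H₀: yes

Group means [19.11, 44.10, 38.00], grand mean 34.107
SSB = Σnᵢ(x̄ᵢ−x̄)² = 3158.890; SSW = ΣΣ(x−x̄ᵢ)² = 613.789
MSB = 3158.890/2 = 1579.4448; MSW = 613.789/25 = 24.5516
F = MSB/MSW = 64.3318
df = (2, 25)
p-value (upper-tail) = 0.00000
At α=0.01: p < α → reject H₀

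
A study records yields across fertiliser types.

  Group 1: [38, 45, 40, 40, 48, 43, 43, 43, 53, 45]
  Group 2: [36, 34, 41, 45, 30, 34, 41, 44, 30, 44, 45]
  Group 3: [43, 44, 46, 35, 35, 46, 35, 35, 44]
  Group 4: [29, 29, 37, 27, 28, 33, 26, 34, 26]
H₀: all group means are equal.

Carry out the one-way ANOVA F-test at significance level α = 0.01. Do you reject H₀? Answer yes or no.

Group means [43.80, 38.55, 40.33, 29.89], grand mean 38.308
SSB = Σnᵢ(x̄ᵢ−x̄)² = 977.092; SSW = ΣΣ(x−x̄ᵢ)² = 851.216
MSB = 977.092/3 = 325.6972; MSW = 851.216/35 = 24.3205
F = MSB/MSW = 13.3919
df = (3, 35)
p-value (upper-tail) = 0.00001
At α=0.01: p < α → reject H₀

reject H₀: yes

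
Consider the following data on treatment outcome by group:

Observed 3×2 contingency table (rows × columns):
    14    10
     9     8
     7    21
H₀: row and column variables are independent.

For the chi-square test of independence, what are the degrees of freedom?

df = (r−1)(c−1) = (3−1)·(2−1) = 2

degrees of freedom = 2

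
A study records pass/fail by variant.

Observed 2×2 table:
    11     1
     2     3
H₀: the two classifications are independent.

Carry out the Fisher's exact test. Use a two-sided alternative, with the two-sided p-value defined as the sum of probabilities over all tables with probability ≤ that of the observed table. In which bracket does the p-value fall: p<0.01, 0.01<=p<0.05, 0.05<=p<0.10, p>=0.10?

p-value bracket: 0.05<=p<0.10

Margins: r₁=12, r₂=5, c₁=13, c₂=4, n=17
p_obs = C(12,11)·C(5,2)/C(17,13); sum pmf over tables with pmf ≤ p_obs
p-value (two-sided) = 0.05252
→ bracket: 0.05<=p<0.10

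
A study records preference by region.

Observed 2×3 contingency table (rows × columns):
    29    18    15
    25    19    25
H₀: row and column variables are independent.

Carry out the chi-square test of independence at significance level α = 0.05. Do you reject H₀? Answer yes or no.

reject H₀: no

Row totals [62, 69], col totals [54, 37, 40], n=131
χ² = (29−25.56)²/25.56 + (18−17.51)²/17.51 + (15−18.93)²/18.93 + (25−28.44)²/28.44 + (19−19.49)²/19.49 + (25−21.07)²/21.07 = 2.4563
df = 2
p-value (upper-tail) = 0.29284
At α=0.05: p ≥ α → fail to reject H₀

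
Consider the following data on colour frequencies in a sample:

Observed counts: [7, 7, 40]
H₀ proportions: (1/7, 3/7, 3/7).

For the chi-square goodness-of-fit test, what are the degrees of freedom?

degrees of freedom = 2

df = k − 1 = 3 − 1 = 2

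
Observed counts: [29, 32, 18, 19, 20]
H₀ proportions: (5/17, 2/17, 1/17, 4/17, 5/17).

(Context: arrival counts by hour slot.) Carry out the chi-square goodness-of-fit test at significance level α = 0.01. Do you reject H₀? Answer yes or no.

reject H₀: yes

n = 118; E_i = n·p_i = [34.71, 13.88, 6.94, 27.76, 34.71]
χ² = (29−34.71)²/34.71 + (32−13.88)²/13.88 + (18−6.94)²/6.94 + (19−27.76)²/27.76 + (20−34.71)²/34.71 = 51.2004
df = 4
p-value (upper-tail) = 0.00000
At α=0.01: p < α → reject H₀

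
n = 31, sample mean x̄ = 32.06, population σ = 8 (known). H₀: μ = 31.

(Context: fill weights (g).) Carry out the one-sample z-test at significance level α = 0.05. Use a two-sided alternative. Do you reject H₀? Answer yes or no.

reject H₀: no

SE = σ/√n = 8/√31 = 1.4368
z = (x̄−μ₀)/SE = (32.06−31)/1.4368 = 0.7377
p-value (two-sided) = 0.46068
At α=0.05: p ≥ α → fail to reject H₀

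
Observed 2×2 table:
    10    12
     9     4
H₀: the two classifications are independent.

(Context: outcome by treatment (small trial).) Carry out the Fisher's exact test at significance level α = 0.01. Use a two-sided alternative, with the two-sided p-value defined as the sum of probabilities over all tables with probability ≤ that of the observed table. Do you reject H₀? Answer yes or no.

Margins: r₁=22, r₂=13, c₁=19, c₂=16, n=35
p_obs = C(22,10)·C(13,9)/C(35,19); sum pmf over tables with pmf ≤ p_obs
p-value (two-sided) = 0.29282
At α=0.01: p ≥ α → fail to reject H₀

reject H₀: no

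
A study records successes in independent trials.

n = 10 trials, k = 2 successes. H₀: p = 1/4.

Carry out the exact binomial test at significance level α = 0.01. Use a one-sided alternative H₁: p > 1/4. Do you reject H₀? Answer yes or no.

Exact binomial: n=10, k=2, p₀=1/4=0.2500
P(X≥2) from Σ C(n,i)·p₀^i·(1−p₀)^(n−i)
p-value (one-sided, H₁ greater) = 0.75597
At α=0.01: p ≥ α → fail to reject H₀

reject H₀: no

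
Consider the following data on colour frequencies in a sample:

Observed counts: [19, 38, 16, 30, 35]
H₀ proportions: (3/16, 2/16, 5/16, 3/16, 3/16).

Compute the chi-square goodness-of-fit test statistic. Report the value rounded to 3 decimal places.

n = 138; E_i = n·p_i = [25.88, 17.25, 43.12, 25.88, 25.88]
χ² = (19−25.88)²/25.88 + (38−17.25)²/17.25 + (16−43.12)²/43.12 + (30−25.88)²/25.88 + (35−25.88)²/25.88 = 47.7237
df = 4

test statistic = 47.724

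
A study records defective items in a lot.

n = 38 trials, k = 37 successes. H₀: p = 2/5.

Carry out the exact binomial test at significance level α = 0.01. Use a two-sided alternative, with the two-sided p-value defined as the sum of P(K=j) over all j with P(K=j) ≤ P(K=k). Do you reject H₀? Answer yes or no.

reject H₀: yes

Exact binomial: n=38, k=37, p₀=2/5=0.4000
P(X=j) = C(n,j)·p₀^j·(1−p₀)^(n−j); p = Σ P(X=j) over j with P(X=j) ≤ P(X=37)
p-value (two-sided) = 0.00000
At α=0.01: p < α → reject H₀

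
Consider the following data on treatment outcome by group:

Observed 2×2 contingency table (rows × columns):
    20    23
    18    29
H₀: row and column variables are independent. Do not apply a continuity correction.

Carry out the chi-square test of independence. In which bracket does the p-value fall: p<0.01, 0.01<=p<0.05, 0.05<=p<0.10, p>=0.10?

p-value bracket: p>=0.10

Row totals [43, 47], col totals [38, 52], n=90
χ² = (20−18.16)²/18.16 + (23−24.84)²/24.84 + (18−19.84)²/19.84 + (29−27.16)²/27.16 = 0.6210
df = 1
p-value (upper-tail) = 0.43067
→ bracket: p>=0.10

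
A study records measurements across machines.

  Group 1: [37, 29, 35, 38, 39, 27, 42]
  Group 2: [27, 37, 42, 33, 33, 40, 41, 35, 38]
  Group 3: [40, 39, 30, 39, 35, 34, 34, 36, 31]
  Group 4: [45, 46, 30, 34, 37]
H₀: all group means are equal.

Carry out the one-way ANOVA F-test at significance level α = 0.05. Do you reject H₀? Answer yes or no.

reject H₀: no

Group means [35.29, 36.22, 35.33, 38.40], grand mean 36.100
SSB = Σnᵢ(x̄ᵢ−x̄)² = 36.516; SSW = ΣΣ(x−x̄ᵢ)² = 652.184
MSB = 36.516/3 = 12.1720; MSW = 652.184/26 = 25.0840
F = MSB/MSW = 0.4852
df = (3, 26)
p-value (upper-tail) = 0.69545
At α=0.05: p ≥ α → fail to reject H₀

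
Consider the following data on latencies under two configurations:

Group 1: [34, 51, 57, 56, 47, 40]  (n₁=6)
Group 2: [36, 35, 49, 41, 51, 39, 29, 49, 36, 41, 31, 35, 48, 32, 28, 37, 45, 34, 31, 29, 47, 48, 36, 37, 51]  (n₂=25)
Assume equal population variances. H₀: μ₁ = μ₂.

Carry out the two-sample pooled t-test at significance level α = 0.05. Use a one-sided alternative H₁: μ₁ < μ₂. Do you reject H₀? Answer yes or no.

reject H₀: no

x̄₁=47.500, s₁=9.094, n₁=6
x̄₂=39.000, s₂=7.494, n₂=25
s_p² = [5·9.094² + 24·7.494²]/29 = 60.7414
SE = √(s_p²·(1/6+1/25)) = 3.5431
t = (47.500−39.000)/3.5431 = 2.3991
df = 29
p-value (one-sided, H₁ less) = 0.98846
At α=0.05: p ≥ α → fail to reject H₀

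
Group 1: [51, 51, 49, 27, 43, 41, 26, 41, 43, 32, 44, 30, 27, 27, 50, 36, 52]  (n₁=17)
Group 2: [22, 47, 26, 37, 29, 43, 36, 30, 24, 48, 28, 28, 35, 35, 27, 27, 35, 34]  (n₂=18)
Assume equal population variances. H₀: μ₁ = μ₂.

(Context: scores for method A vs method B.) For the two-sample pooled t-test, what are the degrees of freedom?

df = n₁ + n₂ − 2 = 17 + 18 − 2 = 33

degrees of freedom = 33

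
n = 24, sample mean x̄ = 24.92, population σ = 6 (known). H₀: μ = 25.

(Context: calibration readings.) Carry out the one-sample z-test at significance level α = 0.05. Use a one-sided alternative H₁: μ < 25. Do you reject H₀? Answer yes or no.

SE = σ/√n = 6/√24 = 1.2247
z = (x̄−μ₀)/SE = (24.92−25)/1.2247 = -0.0653
p-value (one-sided, H₁ less) = 0.47396
At α=0.05: p ≥ α → fail to reject H₀

reject H₀: no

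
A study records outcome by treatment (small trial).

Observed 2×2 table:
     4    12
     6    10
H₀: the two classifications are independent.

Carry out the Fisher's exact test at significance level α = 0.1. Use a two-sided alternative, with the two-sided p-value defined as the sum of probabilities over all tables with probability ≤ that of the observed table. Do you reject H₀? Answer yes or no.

reject H₀: no

Margins: r₁=16, r₂=16, c₁=10, c₂=22, n=32
p_obs = C(16,4)·C(16,6)/C(32,10); sum pmf over tables with pmf ≤ p_obs
p-value (two-sided) = 0.70425
At α=0.1: p ≥ α → fail to reject H₀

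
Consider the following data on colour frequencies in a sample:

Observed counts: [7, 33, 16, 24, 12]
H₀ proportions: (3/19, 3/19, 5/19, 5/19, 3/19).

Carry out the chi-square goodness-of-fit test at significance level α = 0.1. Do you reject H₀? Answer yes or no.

reject H₀: yes

n = 92; E_i = n·p_i = [14.53, 14.53, 24.21, 24.21, 14.53]
χ² = (7−14.53)²/14.53 + (33−14.53)²/14.53 + (16−24.21)²/24.21 + (24−24.21)²/24.21 + (12−14.53)²/14.53 = 30.6188
df = 4
p-value (upper-tail) = 0.00000
At α=0.1: p < α → reject H₀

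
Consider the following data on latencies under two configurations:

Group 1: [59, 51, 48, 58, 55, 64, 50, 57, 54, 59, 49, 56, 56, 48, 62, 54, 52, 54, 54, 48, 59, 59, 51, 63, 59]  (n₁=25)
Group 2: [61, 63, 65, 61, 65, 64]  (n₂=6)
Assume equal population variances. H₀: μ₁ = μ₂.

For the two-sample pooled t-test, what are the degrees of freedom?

df = n₁ + n₂ − 2 = 25 + 6 − 2 = 29

degrees of freedom = 29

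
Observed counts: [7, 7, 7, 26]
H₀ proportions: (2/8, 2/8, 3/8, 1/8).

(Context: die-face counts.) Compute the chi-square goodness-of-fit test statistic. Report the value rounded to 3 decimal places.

n = 47; E_i = n·p_i = [11.75, 11.75, 17.62, 5.88]
χ² = (7−11.75)²/11.75 + (7−11.75)²/11.75 + (7−17.62)²/17.62 + (26−5.88)²/5.88 = 79.1844
df = 3

test statistic = 79.184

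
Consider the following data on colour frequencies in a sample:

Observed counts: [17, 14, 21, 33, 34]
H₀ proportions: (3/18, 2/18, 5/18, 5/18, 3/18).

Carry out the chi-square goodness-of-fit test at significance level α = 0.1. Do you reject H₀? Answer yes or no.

n = 119; E_i = n·p_i = [19.83, 13.22, 33.06, 33.06, 19.83]
χ² = (17−19.83)²/19.83 + (14−13.22)²/13.22 + (21−33.06)²/33.06 + (33−33.06)²/33.06 + (34−19.83)²/19.83 = 14.9664
df = 4
p-value (upper-tail) = 0.00477
At α=0.1: p < α → reject H₀

reject H₀: yes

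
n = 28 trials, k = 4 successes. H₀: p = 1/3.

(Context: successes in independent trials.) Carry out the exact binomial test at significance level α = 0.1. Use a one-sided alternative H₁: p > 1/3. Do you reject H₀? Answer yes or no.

Exact binomial: n=28, k=4, p₀=1/3=0.3333
P(X≥4) from Σ C(n,i)·p₀^i·(1−p₀)^(n−i)
p-value (one-sided, H₁ greater) = 0.99391
At α=0.1: p ≥ α → fail to reject H₀

reject H₀: no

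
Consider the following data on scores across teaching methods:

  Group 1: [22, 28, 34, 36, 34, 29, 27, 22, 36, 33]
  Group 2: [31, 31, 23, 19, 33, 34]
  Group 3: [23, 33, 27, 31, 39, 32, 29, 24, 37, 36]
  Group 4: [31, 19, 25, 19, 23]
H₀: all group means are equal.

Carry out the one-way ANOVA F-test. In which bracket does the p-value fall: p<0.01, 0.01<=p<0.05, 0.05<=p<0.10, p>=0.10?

Group means [30.10, 28.50, 31.10, 23.40], grand mean 29.032
SSB = Σnᵢ(x̄ᵢ−x̄)² = 214.468; SSW = ΣΣ(x−x̄ᵢ)² = 800.500
MSB = 214.468/3 = 71.4892; MSW = 800.500/27 = 29.6481
F = MSB/MSW = 2.4113
df = (3, 27)
p-value (upper-tail) = 0.08873
→ bracket: 0.05<=p<0.10

p-value bracket: 0.05<=p<0.10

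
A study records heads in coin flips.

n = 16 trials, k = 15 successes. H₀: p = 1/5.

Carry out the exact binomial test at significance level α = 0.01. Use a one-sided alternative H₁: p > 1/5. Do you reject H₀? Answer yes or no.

Exact binomial: n=16, k=15, p₀=1/5=0.2000
P(X≥15) from Σ C(n,i)·p₀^i·(1−p₀)^(n−i)
p-value (one-sided, H₁ greater) = 0.00000
At α=0.01: p < α → reject H₀

reject H₀: yes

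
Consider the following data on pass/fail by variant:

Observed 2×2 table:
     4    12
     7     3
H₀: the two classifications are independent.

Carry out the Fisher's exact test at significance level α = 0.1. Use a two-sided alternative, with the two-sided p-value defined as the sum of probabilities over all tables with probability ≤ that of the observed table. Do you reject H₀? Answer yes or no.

reject H₀: yes

Margins: r₁=16, r₂=10, c₁=11, c₂=15, n=26
p_obs = C(16,4)·C(10,7)/C(26,11); sum pmf over tables with pmf ≤ p_obs
p-value (two-sided) = 0.04262
At α=0.1: p < α → reject H₀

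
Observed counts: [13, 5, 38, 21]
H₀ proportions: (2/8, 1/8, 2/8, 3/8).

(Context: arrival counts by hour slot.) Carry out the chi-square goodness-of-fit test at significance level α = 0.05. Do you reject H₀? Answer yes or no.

reject H₀: yes

n = 77; E_i = n·p_i = [19.25, 9.62, 19.25, 28.88]
χ² = (13−19.25)²/19.25 + (5−9.62)²/9.62 + (38−19.25)²/19.25 + (21−28.88)²/28.88 = 24.6623
df = 3
p-value (upper-tail) = 0.00002
At α=0.05: p < α → reject H₀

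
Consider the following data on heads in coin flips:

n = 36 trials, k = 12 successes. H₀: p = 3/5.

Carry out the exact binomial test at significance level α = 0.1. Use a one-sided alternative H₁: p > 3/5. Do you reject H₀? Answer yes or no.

Exact binomial: n=36, k=12, p₀=3/5=0.6000
P(X≥12) from Σ C(n,i)·p₀^i·(1−p₀)^(n−i)
p-value (one-sided, H₁ greater) = 0.99966
At α=0.1: p ≥ α → fail to reject H₀

reject H₀: no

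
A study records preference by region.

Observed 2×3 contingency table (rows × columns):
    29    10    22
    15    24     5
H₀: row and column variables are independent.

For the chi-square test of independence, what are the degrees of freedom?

df = (r−1)(c−1) = (2−1)·(3−1) = 2

degrees of freedom = 2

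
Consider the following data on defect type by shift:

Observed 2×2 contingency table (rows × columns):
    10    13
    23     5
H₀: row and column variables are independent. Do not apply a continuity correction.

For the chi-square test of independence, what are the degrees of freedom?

degrees of freedom = 1

df = (r−1)(c−1) = (2−1)·(2−1) = 1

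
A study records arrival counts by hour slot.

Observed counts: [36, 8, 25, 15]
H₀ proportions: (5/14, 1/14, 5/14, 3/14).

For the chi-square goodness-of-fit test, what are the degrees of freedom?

df = k − 1 = 4 − 1 = 3

degrees of freedom = 3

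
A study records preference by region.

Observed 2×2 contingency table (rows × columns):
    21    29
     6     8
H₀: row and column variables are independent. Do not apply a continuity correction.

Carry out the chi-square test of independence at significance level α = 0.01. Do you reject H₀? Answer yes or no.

reject H₀: no

Row totals [50, 14], col totals [27, 37], n=64
χ² = (21−21.09)²/21.09 + (29−28.91)²/28.91 + (6−5.91)²/5.91 + (8−8.09)²/8.09 = 0.0033
df = 1
p-value (upper-tail) = 0.95423
At α=0.01: p ≥ α → fail to reject H₀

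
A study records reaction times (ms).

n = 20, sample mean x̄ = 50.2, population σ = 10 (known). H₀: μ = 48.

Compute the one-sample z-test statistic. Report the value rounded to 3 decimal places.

test statistic = 0.984

SE = σ/√n = 10/√20 = 2.2361
z = (x̄−μ₀)/SE = (50.2−48)/2.2361 = 0.9839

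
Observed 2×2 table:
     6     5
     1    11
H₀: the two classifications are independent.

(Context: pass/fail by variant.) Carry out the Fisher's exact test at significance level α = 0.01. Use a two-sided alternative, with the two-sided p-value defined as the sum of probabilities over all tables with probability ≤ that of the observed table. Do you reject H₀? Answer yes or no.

reject H₀: no

Margins: r₁=11, r₂=12, c₁=7, c₂=16, n=23
p_obs = C(11,6)·C(12,1)/C(23,7); sum pmf over tables with pmf ≤ p_obs
p-value (two-sided) = 0.02719
At α=0.01: p ≥ α → fail to reject H₀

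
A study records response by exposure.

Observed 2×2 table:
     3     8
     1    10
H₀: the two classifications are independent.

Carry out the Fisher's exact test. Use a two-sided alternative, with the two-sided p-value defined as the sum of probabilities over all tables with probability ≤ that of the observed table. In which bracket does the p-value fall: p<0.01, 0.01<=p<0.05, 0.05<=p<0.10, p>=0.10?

p-value bracket: p>=0.10

Margins: r₁=11, r₂=11, c₁=4, c₂=18, n=22
p_obs = C(11,3)·C(11,1)/C(22,4); sum pmf over tables with pmf ≤ p_obs
p-value (two-sided) = 0.58647
→ bracket: p>=0.10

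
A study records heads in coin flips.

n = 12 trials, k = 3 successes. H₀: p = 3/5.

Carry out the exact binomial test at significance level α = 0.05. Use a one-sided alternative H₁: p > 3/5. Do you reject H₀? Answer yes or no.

reject H₀: no

Exact binomial: n=12, k=3, p₀=3/5=0.6000
P(X≥3) from Σ C(n,i)·p₀^i·(1−p₀)^(n−i)
p-value (one-sided, H₁ greater) = 0.99719
At α=0.05: p ≥ α → fail to reject H₀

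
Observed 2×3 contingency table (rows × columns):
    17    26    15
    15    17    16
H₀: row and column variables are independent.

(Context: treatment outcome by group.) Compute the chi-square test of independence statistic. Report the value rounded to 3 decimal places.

Row totals [58, 48], col totals [32, 43, 31], n=106
χ² = (17−17.51)²/17.51 + (26−23.53)²/23.53 + (15−16.96)²/16.96 + (15−14.49)²/14.49 + (17−19.47)²/19.47 + (16−14.04)²/14.04 = 1.1074
df = 2

test statistic = 1.107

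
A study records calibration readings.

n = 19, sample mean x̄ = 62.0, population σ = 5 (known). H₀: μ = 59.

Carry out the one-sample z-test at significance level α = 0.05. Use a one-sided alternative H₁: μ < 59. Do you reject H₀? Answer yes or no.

reject H₀: no

SE = σ/√n = 5/√19 = 1.1471
z = (x̄−μ₀)/SE = (62.0−59)/1.1471 = 2.6153
p-value (one-sided, H₁ less) = 0.99554
At α=0.05: p ≥ α → fail to reject H₀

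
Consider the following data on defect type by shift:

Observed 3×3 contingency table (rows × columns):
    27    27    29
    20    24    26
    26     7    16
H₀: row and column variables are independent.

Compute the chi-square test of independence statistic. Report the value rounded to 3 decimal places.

Row totals [83, 70, 49], col totals [73, 58, 71], n=202
χ² = (27−30.00)²/30.00 + (27−23.83)²/23.83 + (29−29.17)²/29.17 + (20−25.30)²/25.30 + (24−20.10)²/20.10 + (26−24.60)²/24.60 + (26−17.71)²/17.71 + (7−14.07)²/14.07 + (16−17.22)²/17.22 = 10.1886
df = 4

test statistic = 10.189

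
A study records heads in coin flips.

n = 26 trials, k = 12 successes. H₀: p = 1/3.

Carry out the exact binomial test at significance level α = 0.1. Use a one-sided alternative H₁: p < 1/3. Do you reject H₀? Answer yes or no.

Exact binomial: n=26, k=12, p₀=1/3=0.3333
P(X≤12) from Σ C(n,i)·p₀^i·(1−p₀)^(n−i)
p-value (one-sided, H₁ less) = 0.94173
At α=0.1: p ≥ α → fail to reject H₀

reject H₀: no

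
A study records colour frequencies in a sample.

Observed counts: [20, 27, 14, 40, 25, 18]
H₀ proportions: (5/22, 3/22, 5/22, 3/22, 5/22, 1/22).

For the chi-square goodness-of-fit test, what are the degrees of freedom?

degrees of freedom = 5

df = k − 1 = 6 − 1 = 5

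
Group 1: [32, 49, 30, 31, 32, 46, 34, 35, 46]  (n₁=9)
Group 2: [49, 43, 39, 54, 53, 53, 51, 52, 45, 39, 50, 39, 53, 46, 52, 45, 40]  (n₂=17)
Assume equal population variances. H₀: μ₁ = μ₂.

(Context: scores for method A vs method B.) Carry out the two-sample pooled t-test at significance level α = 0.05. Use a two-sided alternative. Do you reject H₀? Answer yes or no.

x̄₁=37.222, s₁=7.530, n₁=9
x̄₂=47.235, s₂=5.596, n₂=17
s_p² = [8·7.530² + 16·5.596²]/24 = 39.7756
SE = √(s_p²·(1/9+1/17)) = 2.5999
t = (37.222−47.235)/2.5999 = -3.8514
df = 24
p-value (two-sided) = 0.00077
At α=0.05: p < α → reject H₀

reject H₀: yes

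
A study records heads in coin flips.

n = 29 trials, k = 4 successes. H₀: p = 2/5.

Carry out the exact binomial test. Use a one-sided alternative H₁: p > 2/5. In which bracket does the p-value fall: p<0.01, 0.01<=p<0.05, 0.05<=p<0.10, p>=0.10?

p-value bracket: p>=0.10

Exact binomial: n=29, k=4, p₀=2/5=0.4000
P(X≥4) from Σ C(n,i)·p₀^i·(1−p₀)^(n−i)
p-value (one-sided, H₁ greater) = 0.99953
→ bracket: p>=0.10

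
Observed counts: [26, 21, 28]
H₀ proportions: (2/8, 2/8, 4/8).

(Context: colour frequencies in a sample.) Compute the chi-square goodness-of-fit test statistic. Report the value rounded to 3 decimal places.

n = 75; E_i = n·p_i = [18.75, 18.75, 37.50]
χ² = (26−18.75)²/18.75 + (21−18.75)²/18.75 + (28−37.50)²/37.50 = 5.4800
df = 2

test statistic = 5.480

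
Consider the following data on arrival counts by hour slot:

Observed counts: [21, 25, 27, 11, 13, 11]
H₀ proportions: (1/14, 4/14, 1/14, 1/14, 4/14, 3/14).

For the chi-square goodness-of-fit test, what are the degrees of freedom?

degrees of freedom = 5

df = k − 1 = 6 − 1 = 5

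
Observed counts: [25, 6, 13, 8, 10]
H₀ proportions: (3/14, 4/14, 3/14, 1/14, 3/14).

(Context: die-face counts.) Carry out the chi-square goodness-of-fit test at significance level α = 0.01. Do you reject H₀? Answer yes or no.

n = 62; E_i = n·p_i = [13.29, 17.71, 13.29, 4.43, 13.29]
χ² = (25−13.29)²/13.29 + (6−17.71)²/17.71 + (13−13.29)²/13.29 + (8−4.43)²/4.43 + (10−13.29)²/13.29 = 21.7742
df = 4
p-value (upper-tail) = 0.00022
At α=0.01: p < α → reject H₀

reject H₀: yes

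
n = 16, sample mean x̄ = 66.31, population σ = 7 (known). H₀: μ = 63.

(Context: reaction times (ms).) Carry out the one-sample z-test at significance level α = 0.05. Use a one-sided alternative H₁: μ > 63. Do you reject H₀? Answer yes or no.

reject H₀: yes

SE = σ/√n = 7/√16 = 1.7500
z = (x̄−μ₀)/SE = (66.31−63)/1.7500 = 1.8914
p-value (one-sided, H₁ greater) = 0.02928
At α=0.05: p < α → reject H₀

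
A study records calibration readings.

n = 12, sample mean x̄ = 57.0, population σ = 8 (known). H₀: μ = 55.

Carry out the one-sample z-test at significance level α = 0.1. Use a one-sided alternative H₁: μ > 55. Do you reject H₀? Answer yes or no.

reject H₀: no

SE = σ/√n = 8/√12 = 2.3094
z = (x̄−μ₀)/SE = (57.0−55)/2.3094 = 0.8660
p-value (one-sided, H₁ greater) = 0.19324
At α=0.1: p ≥ α → fail to reject H₀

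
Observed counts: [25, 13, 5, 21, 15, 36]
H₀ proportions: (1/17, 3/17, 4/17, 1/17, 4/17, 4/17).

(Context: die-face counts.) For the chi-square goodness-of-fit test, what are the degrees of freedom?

degrees of freedom = 5

df = k − 1 = 6 − 1 = 5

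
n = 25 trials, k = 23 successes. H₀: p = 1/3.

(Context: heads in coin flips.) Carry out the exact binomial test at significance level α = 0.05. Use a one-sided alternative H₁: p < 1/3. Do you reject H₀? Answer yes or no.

Exact binomial: n=25, k=23, p₀=1/3=0.3333
P(X≤23) from Σ C(n,i)·p₀^i·(1−p₀)^(n−i)
p-value (one-sided, H₁ less) = 1.00000
At α=0.05: p ≥ α → fail to reject H₀

reject H₀: no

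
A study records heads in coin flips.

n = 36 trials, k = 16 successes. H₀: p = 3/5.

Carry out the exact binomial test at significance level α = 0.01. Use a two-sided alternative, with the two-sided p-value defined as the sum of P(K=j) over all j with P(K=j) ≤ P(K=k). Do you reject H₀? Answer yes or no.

Exact binomial: n=36, k=16, p₀=3/5=0.6000
P(X=j) = C(n,j)·p₀^j·(1−p₀)^(n−j); p = Σ P(X=j) over j with P(X=j) ≤ P(X=16)
p-value (two-sided) = 0.06228
At α=0.01: p ≥ α → fail to reject H₀

reject H₀: no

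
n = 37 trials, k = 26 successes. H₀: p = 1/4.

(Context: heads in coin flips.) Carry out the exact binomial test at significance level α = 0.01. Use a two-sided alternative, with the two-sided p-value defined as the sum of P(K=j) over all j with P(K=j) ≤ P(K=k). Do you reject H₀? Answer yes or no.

Exact binomial: n=37, k=26, p₀=1/4=0.2500
P(X=j) = C(n,j)·p₀^j·(1−p₀)^(n−j); p = Σ P(X=j) over j with P(X=j) ≤ P(X=26)
p-value (two-sided) = 0.00000
At α=0.01: p < α → reject H₀

reject H₀: yes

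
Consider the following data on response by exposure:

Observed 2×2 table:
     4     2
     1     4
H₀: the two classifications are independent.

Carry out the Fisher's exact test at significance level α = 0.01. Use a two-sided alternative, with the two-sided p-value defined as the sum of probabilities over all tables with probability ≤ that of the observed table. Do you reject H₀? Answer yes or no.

reject H₀: no

Margins: r₁=6, r₂=5, c₁=5, c₂=6, n=11
p_obs = C(6,4)·C(5,1)/C(11,5); sum pmf over tables with pmf ≤ p_obs
p-value (two-sided) = 0.24242
At α=0.01: p ≥ α → fail to reject H₀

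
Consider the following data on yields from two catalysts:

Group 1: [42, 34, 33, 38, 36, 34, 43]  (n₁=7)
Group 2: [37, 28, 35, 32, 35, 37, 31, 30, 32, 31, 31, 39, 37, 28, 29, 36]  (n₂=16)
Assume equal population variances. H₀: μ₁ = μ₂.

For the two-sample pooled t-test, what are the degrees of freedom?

degrees of freedom = 21

df = n₁ + n₂ − 2 = 7 + 16 − 2 = 21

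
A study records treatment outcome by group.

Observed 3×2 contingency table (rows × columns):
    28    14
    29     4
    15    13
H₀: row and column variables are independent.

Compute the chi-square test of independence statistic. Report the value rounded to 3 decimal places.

Row totals [42, 33, 28], col totals [72, 31], n=103
χ² = (28−29.36)²/29.36 + (14−12.64)²/12.64 + (29−23.07)²/23.07 + (4−9.93)²/9.93 + (15−19.57)²/19.57 + (13−8.43)²/8.43 = 8.8272
df = 2

test statistic = 8.827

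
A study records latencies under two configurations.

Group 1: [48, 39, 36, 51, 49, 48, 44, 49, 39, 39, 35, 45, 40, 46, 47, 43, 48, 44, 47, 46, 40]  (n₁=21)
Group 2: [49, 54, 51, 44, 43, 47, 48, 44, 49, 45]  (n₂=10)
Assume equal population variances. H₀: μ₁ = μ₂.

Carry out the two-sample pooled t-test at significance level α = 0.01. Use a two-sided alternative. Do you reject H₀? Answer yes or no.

x̄₁=43.952, s₁=4.620, n₁=21
x̄₂=47.400, s₂=3.502, n₂=10
s_p² = [20·4.620² + 9·3.502²]/29 = 18.5294
SE = √(s_p²·(1/21+1/10)) = 1.6539
t = (43.952−47.400)/1.6539 = -2.0846
df = 29
p-value (two-sided) = 0.04602
At α=0.01: p ≥ α → fail to reject H₀

reject H₀: no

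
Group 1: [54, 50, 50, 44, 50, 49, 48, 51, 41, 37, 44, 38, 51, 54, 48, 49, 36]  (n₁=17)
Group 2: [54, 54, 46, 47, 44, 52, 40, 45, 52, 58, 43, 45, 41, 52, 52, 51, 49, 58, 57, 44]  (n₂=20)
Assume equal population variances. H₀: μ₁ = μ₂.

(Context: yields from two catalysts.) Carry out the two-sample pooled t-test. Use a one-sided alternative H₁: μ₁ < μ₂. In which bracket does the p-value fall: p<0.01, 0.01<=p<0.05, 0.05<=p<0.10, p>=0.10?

x̄₁=46.706, s₁=5.709, n₁=17
x̄₂=49.200, s₂=5.578, n₂=20
s_p² = [16·5.709² + 19·5.578²]/35 = 31.7923
SE = √(s_p²·(1/17+1/20)) = 1.8600
t = (46.706−49.200)/1.8600 = -1.3409
df = 35
p-value (one-sided, H₁ less) = 0.09430
→ bracket: 0.05<=p<0.10

p-value bracket: 0.05<=p<0.10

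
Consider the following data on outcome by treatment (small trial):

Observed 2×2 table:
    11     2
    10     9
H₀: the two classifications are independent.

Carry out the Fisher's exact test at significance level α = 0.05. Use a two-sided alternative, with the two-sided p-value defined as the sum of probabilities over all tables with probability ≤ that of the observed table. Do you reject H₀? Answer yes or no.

reject H₀: no

Margins: r₁=13, r₂=19, c₁=21, c₂=11, n=32
p_obs = C(13,11)·C(19,10)/C(32,21); sum pmf over tables with pmf ≤ p_obs
p-value (two-sided) = 0.12795
At α=0.05: p ≥ α → fail to reject H₀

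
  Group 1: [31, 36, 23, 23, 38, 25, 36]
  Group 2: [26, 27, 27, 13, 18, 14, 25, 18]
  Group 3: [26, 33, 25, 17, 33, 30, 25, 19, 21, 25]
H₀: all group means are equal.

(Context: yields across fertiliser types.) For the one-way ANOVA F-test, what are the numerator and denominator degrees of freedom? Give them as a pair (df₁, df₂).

degrees of freedom = [2, 22]

k = 3 groups, N = 25 total
df = (k−1, N−k) = (3−1, 25−3) = (2, 22)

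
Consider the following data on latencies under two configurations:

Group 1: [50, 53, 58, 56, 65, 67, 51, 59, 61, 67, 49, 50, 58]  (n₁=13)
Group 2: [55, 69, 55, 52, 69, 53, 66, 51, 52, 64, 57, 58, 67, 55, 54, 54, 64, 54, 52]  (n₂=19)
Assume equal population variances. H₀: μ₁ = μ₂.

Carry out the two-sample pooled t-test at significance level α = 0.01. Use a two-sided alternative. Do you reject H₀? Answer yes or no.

x̄₁=57.231, s₁=6.457, n₁=13
x̄₂=57.947, s₂=6.311, n₂=19
s_p² = [12·6.457² + 18·6.311²]/30 = 40.5752
SE = √(s_p²·(1/13+1/19)) = 2.2927
t = (57.231−57.947)/2.2927 = -0.3126
df = 30
p-value (two-sided) = 0.75678
At α=0.01: p ≥ α → fail to reject H₀

reject H₀: no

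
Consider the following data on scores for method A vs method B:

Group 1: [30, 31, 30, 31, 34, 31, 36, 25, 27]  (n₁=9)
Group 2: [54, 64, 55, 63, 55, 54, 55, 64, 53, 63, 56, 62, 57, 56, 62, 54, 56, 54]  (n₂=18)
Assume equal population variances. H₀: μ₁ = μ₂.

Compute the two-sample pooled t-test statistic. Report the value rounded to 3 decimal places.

test statistic = -17.309

x̄₁=30.556, s₁=3.283, n₁=9
x̄₂=57.611, s₂=4.060, n₂=18
s_p² = [8·3.283² + 17·4.060²]/25 = 14.6600
SE = √(s_p²·(1/9+1/18)) = 1.5631
t = (30.556−57.611)/1.5631 = -17.3087
df = 25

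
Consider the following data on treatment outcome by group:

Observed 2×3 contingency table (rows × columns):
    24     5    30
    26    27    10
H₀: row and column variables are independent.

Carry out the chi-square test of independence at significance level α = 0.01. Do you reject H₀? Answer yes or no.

reject H₀: yes

Row totals [59, 63], col totals [50, 32, 40], n=122
χ² = (24−24.18)²/24.18 + (5−15.48)²/15.48 + (30−19.34)²/19.34 + (26−25.82)²/25.82 + (27−16.52)²/16.52 + (10−20.66)²/20.66 = 25.1008
df = 2
p-value (upper-tail) = 0.00000
At α=0.01: p < α → reject H₀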